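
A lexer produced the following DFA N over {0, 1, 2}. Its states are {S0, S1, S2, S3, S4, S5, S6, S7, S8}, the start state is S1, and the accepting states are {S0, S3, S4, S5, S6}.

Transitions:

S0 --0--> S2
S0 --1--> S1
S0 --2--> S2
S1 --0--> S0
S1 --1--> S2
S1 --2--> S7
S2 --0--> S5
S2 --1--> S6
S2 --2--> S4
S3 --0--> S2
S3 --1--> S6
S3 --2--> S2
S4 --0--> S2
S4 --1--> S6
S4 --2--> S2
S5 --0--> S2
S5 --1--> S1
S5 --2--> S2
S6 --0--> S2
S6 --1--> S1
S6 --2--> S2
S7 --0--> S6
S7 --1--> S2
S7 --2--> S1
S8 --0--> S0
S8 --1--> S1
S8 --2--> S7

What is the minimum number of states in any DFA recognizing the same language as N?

4

States {S3,S8} cannot be reached from the start state, so discard them.
Initial partition by acceptance: {S0,S4,S5,S6} | {S1,S2,S7}.
Split {S0,S4,S5,S6} by δ(·,1) → {S0,S5,S6} and {S4}.
Refine {S1,S2,S7} on symbol 1: members go to different blocks, giving {S1,S7} and {S2}.
No further refinement is possible. Final partition (4 blocks): {S0,S5,S6} | {S1,S7} | {S4} | {S2}.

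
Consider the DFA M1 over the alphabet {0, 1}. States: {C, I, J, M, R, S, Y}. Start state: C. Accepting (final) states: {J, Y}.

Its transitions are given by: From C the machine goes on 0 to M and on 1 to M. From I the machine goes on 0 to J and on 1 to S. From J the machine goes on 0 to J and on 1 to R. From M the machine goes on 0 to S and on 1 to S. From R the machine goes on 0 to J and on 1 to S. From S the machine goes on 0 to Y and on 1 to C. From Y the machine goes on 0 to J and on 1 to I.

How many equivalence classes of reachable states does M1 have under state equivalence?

5

Every state is reachable, so we keep all 7.
P0 = {J,Y} | {C,I,M,R,S}.
On input 0, block {C,I,M,R,S} splits into {I,R,S} and {C,M}.
Split {I,R,S} by δ(·,1) → {I,R} and {S}.
Split {C,M} by δ(·,0) → {M} and {C}.
Stable partition: {J,Y} | {I,R} | {M} | {S} | {C} — 5 equivalence classes.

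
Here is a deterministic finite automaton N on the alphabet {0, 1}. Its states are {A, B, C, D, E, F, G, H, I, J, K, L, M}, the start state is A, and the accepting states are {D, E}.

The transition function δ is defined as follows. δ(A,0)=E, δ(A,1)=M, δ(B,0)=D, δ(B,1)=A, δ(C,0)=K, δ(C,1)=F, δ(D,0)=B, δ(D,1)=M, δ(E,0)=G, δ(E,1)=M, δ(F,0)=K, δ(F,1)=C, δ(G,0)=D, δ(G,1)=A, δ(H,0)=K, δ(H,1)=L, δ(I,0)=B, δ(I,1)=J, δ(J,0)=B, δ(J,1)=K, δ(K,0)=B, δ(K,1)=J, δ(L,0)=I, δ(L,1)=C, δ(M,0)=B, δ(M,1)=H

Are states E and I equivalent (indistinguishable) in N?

No

All states are reachable from the start state.
Initial partition by acceptance: {D,E} | {A,B,C,F,G,H,I,J,K,L,M}.
Split {A,B,C,F,G,H,I,J,K,L,M} by δ(·,0) → {C,F,H,I,J,K,L,M} and {A,B,G}.
Split {C,F,H,I,J,K,L,M} by δ(·,0) → {C,F,H,L} and {I,J,K,M}.
Refine {A,B,G} on symbol 1: members go to different blocks, giving {B,G} and {A}.
On input 1, block {I,J,K,M} splits into {I,J,K} and {M}.
No further refinement is possible. Final partition (6 blocks): {D,E} | {C,F,H,L} | {B,G} | {I,J,K} | {A} | {M}.
E and I end up in different blocks, so they are distinguishable. For instance, the string 'ε' is accepted from only E.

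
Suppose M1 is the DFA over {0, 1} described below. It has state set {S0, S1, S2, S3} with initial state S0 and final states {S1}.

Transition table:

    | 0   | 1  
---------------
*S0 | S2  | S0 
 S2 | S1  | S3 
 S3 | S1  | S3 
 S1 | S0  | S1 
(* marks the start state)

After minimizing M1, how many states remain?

All states are reachable from the start state.
P0 = {S1} | {S0,S2,S3}.
On input 0, block {S0,S2,S3} splits into {S2,S3} and {S0}.
Stable partition: {S1} | {S2,S3} | {S0} — 3 equivalence classes.

3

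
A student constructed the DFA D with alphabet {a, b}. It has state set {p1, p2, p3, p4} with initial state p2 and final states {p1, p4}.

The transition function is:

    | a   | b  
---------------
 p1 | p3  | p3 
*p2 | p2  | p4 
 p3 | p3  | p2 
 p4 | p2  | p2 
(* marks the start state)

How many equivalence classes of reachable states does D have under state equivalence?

2

States {p1,p3} cannot be reached from the start state, so discard them.
Initial partition by acceptance: {p4} | {p2}.
Stable partition: {p4} | {p2} — 2 equivalence classes.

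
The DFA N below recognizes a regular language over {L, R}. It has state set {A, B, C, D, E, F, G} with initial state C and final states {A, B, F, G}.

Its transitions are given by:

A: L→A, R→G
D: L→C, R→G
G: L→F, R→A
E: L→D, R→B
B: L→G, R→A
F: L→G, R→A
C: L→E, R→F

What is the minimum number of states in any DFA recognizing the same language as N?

All states are reachable from the start state.
Start with accepting vs non-accepting: {A,B,F,G} | {C,D,E}.
The partition is now stable with 2 blocks: {A,B,F,G} | {C,D,E}.

2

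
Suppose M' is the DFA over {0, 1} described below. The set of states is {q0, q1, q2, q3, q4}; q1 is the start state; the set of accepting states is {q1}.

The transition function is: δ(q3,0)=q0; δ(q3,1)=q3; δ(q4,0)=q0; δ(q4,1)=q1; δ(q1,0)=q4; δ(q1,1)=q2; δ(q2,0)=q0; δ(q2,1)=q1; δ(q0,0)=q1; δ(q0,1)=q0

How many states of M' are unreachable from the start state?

Starting at q1 and following transitions, the reachable set is {q0, q1, q2, q4}. That leaves q3 unreachable — 1 in total.

1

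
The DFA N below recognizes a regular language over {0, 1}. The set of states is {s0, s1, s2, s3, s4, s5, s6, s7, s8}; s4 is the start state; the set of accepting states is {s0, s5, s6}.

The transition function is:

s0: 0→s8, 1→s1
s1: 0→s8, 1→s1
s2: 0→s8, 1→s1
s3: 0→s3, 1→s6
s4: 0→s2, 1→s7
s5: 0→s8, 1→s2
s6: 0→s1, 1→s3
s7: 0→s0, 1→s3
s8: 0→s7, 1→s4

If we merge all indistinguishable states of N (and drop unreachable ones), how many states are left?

States {s5} cannot be reached from the start state, so discard them.
Start with accepting vs non-accepting: {s0,s6} | {s1,s2,s3,s4,s7,s8}.
Split {s1,s2,s3,s4,s7,s8} by δ(·,0) → {s1,s2,s3,s4,s8} and {s7}.
Refine {s1,s2,s3,s4,s8} on symbol 0: members go to different blocks, giving {s1,s2,s3,s4} and {s8}.
Refine {s0,s6} on symbol 0: members go to different blocks, giving {s0} and {s6}.
Refine {s1,s2,s3,s4} on symbol 0: members go to different blocks, giving {s1,s2} and {s3,s4}.
Refine {s3,s4} on symbol 0: members go to different blocks, giving {s3} and {s4}.
Stable partition: {s0} | {s1,s2} | {s7} | {s8} | {s6} | {s3} | {s4} — 7 equivalence classes.

7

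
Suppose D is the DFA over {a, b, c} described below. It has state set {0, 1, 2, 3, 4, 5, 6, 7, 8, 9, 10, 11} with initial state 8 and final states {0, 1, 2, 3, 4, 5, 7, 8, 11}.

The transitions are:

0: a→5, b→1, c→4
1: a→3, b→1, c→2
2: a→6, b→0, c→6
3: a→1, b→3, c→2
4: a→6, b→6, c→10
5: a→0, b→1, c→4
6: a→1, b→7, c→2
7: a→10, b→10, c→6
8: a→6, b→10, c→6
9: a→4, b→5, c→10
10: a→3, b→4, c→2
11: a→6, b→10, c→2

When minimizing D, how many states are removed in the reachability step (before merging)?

2

No path from 8 leads to 9, 11; the other 10 states are all reachable.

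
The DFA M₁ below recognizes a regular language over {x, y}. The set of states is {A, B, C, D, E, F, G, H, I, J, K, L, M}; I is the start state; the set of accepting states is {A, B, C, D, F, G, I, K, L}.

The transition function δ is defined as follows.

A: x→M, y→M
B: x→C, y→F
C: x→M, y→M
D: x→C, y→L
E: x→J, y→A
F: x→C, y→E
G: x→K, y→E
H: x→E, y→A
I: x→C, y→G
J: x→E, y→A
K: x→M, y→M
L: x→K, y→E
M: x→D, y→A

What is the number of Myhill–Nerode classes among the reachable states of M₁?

States {B,F,H} cannot be reached from the start state, so discard them.
Start with accepting vs non-accepting: {A,C,D,G,I,K,L} | {E,J,M}.
Split {A,C,D,G,I,K,L} by δ(·,x) → {D,G,I,L} and {A,C,K}.
Refine {D,G,I,L} on symbol y: members go to different blocks, giving {D,I} and {G,L}.
Refine {E,J,M} on symbol x: members go to different blocks, giving {E,J} and {M}.
Stable partition: {D,I} | {E,J} | {A,C,K} | {G,L} | {M} — 5 equivalence classes.

5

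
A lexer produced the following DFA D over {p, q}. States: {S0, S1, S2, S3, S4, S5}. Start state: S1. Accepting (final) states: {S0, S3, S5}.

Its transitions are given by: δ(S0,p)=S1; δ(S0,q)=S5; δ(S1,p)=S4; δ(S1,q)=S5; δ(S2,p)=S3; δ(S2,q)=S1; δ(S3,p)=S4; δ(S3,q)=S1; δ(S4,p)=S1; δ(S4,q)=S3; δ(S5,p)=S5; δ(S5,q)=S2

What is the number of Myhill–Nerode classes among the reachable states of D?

5

Reachable states from the start: {S1,S2,S3,S4,S5}. Unreachable: {S0} — drop them.
Start with accepting vs non-accepting: {S3,S5} | {S1,S2,S4}.
Split {S3,S5} by δ(·,p) → {S3} and {S5}.
Refine {S1,S2,S4} on symbol p: members go to different blocks, giving {S1,S4} and {S2}.
On input q, block {S1,S4} splits into {S1} and {S4}.
The partition is now stable with 5 blocks: {S3} | {S1} | {S5} | {S2} | {S4}.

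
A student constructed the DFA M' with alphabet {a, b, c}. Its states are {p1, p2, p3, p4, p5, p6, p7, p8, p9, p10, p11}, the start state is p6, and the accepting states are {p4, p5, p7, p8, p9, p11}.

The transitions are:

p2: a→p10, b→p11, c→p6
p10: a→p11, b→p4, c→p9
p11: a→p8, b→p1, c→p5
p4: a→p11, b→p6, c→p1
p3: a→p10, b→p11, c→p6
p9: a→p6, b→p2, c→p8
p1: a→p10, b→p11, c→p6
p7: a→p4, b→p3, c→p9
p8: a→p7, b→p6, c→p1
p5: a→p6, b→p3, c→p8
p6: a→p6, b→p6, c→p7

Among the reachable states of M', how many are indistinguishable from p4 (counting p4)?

2

Every state is reachable, so we keep all 11.
P0 = {p4,p5,p7,p8,p9,p11} | {p1,p2,p3,p6,p10}.
Split {p4,p5,p7,p8,p9,p11} by δ(·,a) → {p4,p7,p8,p11} and {p5,p9}.
Split {p4,p7,p8,p11} by δ(·,c) → {p4,p8} and {p7,p11}.
Split {p1,p2,p3,p6,p10} by δ(·,a) → {p1,p2,p3,p6} and {p10}.
Split {p1,p2,p3,p6} by δ(·,a) → {p1,p2,p3} and {p6}.
No further refinement is possible. Final partition (6 blocks): {p4,p8} | {p1,p2,p3} | {p5,p9} | {p7,p11} | {p10} | {p6}.
The equivalence class containing p4 is {p4,p8}, of size 2.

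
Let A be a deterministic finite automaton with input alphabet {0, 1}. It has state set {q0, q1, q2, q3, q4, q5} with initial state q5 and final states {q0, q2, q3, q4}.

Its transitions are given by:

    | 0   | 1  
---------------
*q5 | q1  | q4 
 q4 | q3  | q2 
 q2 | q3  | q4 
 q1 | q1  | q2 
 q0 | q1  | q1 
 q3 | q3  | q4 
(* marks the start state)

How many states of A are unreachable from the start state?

Starting at q5 and following transitions, the reachable set is {q1, q2, q3, q4, q5}. That leaves q0 unreachable — 1 in total.

1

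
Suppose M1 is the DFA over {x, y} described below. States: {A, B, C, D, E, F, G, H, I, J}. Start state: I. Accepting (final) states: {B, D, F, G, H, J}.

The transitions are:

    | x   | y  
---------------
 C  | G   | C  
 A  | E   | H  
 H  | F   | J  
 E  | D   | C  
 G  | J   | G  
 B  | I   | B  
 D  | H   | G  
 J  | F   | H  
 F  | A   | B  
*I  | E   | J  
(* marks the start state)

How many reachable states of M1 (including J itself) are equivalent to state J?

P0 = {B,D,F,G,H,J} | {A,C,E,I}.
Split {B,D,F,G,H,J} by δ(·,x) → {D,G,H,J} and {B,F}.
Split {D,G,H,J} by δ(·,x) → {D,G} and {H,J}.
Refine {A,C,E,I} on symbol x: members go to different blocks, giving {A,I} and {C,E}.
No further refinement is possible. Final partition (5 blocks): {D,G} | {A,I} | {B,F} | {H,J} | {C,E}.
State J belongs to the block {H,J}, which has 2 states.

2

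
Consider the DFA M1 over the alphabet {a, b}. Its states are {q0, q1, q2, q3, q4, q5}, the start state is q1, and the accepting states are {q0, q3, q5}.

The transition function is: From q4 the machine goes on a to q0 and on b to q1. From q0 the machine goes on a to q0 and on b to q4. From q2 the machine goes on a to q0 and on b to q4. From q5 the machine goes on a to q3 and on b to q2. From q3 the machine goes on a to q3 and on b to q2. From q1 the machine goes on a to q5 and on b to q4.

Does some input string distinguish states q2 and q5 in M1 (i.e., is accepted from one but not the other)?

All states are reachable from the start state.
Initial partition by acceptance: {q0,q3,q5} | {q1,q2,q4}.
No further refinement is possible. Final partition (2 blocks): {q0,q3,q5} | {q1,q2,q4}.
q2 and q5 end up in different blocks, so they are distinguishable. For instance, the string 'ε' is accepted from only q5.

Yes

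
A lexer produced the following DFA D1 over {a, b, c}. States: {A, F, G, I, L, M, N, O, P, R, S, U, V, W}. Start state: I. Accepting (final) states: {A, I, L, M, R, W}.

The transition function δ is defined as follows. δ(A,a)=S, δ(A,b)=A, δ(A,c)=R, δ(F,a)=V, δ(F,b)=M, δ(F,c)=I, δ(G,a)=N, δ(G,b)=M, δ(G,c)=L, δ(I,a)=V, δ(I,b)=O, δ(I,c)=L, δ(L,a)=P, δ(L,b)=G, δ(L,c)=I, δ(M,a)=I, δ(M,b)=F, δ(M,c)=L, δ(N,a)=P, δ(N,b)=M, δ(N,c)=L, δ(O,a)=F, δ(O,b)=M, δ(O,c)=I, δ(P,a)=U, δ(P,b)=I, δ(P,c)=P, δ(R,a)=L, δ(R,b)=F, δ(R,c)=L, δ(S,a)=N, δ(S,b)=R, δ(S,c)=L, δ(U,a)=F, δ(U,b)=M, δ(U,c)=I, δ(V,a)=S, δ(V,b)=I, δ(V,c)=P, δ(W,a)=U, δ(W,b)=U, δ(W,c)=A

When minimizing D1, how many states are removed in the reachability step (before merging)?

2

Starting at I and following transitions, the reachable set is {F, G, I, L, M, N, O, P, R, S, U, V}. That leaves A, W unreachable — 2 in total.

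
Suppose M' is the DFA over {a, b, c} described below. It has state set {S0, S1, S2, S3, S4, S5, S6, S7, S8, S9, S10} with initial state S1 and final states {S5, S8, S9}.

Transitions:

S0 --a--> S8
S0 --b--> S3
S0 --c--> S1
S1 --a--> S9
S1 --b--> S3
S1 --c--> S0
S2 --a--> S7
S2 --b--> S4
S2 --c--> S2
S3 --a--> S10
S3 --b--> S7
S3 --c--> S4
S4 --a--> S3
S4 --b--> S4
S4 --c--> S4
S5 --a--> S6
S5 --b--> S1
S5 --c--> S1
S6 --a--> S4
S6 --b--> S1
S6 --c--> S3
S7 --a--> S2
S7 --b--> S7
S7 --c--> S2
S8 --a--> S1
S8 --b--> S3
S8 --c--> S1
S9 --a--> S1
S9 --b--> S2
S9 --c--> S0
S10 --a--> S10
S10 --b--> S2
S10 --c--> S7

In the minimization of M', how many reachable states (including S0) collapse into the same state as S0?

2

First remove the unreachable states {S5,S6}; 9 states remain.
Start with accepting vs non-accepting: {S8,S9} | {S0,S1,S2,S3,S4,S7,S10}.
Split {S0,S1,S2,S3,S4,S7,S10} by δ(·,a) → {S2,S3,S4,S7,S10} and {S0,S1}.
The partition is now stable with 3 blocks: {S8,S9} | {S2,S3,S4,S7,S10} | {S0,S1}.
The equivalence class containing S0 is {S0,S1}, of size 2.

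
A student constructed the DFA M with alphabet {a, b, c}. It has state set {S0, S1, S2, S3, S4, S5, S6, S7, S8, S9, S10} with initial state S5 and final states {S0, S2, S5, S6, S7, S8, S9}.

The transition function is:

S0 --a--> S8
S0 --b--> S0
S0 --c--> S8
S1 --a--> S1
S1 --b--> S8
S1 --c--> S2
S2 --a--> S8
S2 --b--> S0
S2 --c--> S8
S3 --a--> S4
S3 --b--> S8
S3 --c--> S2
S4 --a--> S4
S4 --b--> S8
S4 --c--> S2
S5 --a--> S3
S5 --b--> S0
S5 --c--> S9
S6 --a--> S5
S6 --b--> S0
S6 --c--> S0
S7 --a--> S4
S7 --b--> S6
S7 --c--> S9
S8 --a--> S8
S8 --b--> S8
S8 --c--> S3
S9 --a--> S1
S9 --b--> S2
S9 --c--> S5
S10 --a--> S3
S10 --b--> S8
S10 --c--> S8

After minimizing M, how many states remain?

First remove the unreachable states {S6,S7,S10}; 8 states remain.
Start with accepting vs non-accepting: {S0,S2,S5,S8,S9} | {S1,S3,S4}.
Split {S0,S2,S5,S8,S9} by δ(·,a) → {S0,S2,S8} and {S5,S9}.
On input c, block {S0,S2,S8} splits into {S0,S2} and {S8}.
The partition is now stable with 4 blocks: {S0,S2} | {S1,S3,S4} | {S5,S9} | {S8}.

4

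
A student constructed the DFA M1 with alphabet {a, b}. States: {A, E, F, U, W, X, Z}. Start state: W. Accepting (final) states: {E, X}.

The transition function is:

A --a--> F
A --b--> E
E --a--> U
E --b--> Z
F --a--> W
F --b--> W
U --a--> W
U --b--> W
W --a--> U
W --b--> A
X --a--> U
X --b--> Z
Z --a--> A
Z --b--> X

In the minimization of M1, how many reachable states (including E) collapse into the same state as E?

2

All states are reachable from the start state.
P0 = {E,X} | {A,F,U,W,Z}.
On input b, block {A,F,U,W,Z} splits into {F,U,W} and {A,Z}.
On input b, block {F,U,W} splits into {F,U} and {W}.
Split {A,Z} by δ(·,a) → {A} and {Z}.
The partition is now stable with 5 blocks: {E,X} | {F,U} | {A} | {W} | {Z}.
State E belongs to the block {E,X}, which has 2 states.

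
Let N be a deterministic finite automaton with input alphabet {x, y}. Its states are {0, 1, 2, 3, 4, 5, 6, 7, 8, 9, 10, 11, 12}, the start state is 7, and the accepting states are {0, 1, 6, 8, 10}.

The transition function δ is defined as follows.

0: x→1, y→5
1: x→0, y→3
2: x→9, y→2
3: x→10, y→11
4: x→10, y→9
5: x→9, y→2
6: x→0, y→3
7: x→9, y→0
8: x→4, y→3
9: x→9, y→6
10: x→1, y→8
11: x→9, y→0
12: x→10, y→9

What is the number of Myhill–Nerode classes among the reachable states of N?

Reachable states from the start: {0,1,2,3,4,5,6,7,8,9,10,11}. Unreachable: {12} — drop them.
Start with accepting vs non-accepting: {0,1,6,8,10} | {2,3,4,5,7,9,11}.
Refine {0,1,6,8,10} on symbol x: members go to different blocks, giving {0,1,6,10} and {8}.
Refine {0,1,6,10} on symbol y: members go to different blocks, giving {0,1,6} and {10}.
On input x, block {2,3,4,5,7,9,11} splits into {2,5,7,9,11} and {3,4}.
Refine {0,1,6} on symbol y: members go to different blocks, giving {1,6} and {0}.
Refine {2,5,7,9,11} on symbol y: members go to different blocks, giving {2,5} and {7,11} and {9}.
On input y, block {3,4} splits into {3} and {4}.
The partition is now stable with 9 blocks: {1,6} | {2,5} | {8} | {10} | {3} | {0} | {7,11} | {9} | {4}.

9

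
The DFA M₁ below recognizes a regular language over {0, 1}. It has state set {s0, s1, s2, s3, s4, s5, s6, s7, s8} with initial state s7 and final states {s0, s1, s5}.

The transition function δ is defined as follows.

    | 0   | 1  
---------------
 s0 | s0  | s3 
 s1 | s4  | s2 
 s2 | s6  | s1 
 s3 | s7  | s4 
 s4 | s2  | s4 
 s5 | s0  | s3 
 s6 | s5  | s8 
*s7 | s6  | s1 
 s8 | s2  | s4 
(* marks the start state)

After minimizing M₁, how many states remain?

5

All states are reachable from the start state.
Initial partition by acceptance: {s0,s1,s5} | {s2,s3,s4,s6,s7,s8}.
Split {s0,s1,s5} by δ(·,0) → {s0,s5} and {s1}.
Refine {s2,s3,s4,s6,s7,s8} on symbol 0: members go to different blocks, giving {s2,s3,s4,s7,s8} and {s6}.
Split {s2,s3,s4,s7,s8} by δ(·,0) → {s3,s4,s8} and {s2,s7}.
No further refinement is possible. Final partition (5 blocks): {s0,s5} | {s3,s4,s8} | {s1} | {s6} | {s2,s7}.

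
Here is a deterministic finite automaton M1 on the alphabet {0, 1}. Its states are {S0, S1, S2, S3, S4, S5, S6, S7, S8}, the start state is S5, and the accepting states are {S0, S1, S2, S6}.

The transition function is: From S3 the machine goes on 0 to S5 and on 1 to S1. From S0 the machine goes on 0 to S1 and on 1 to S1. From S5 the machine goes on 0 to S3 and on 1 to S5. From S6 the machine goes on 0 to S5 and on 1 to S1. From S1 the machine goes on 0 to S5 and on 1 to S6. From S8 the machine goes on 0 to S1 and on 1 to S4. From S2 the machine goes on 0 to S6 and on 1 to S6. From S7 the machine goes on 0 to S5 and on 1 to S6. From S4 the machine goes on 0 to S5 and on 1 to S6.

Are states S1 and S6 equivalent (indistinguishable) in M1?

Yes

States {S0,S2,S4,S7,S8} cannot be reached from the start state, so discard them.
P0 = {S1,S6} | {S3,S5}.
On input 1, block {S3,S5} splits into {S3} and {S5}.
Stable partition: {S1,S6} | {S3} | {S5} — 3 equivalence classes.
S1 and S6 lie in the same block of the stable partition, so they are equivalent — no string distinguishes them.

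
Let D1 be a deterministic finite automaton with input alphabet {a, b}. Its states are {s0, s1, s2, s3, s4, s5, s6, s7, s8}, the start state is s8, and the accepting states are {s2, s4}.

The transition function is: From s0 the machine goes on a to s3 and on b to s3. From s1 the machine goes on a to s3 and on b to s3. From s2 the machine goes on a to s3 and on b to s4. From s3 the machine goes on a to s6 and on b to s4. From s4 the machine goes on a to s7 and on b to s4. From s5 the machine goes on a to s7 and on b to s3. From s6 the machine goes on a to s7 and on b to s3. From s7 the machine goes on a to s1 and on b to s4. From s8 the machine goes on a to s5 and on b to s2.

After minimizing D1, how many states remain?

3

States {s0} cannot be reached from the start state, so discard them.
Initial partition by acceptance: {s2,s4} | {s1,s3,s5,s6,s7,s8}.
On input b, block {s1,s3,s5,s6,s7,s8} splits into {s1,s5,s6} and {s3,s7,s8}.
No further refinement is possible. Final partition (3 blocks): {s2,s4} | {s1,s5,s6} | {s3,s7,s8}.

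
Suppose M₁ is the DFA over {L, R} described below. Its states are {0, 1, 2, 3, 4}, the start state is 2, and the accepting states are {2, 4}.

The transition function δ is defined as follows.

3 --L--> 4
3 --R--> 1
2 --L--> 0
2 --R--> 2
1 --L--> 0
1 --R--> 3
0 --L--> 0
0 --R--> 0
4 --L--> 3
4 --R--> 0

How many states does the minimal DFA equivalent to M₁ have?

2

First remove the unreachable states {1,3,4}; 2 states remain.
Start with accepting vs non-accepting: {2} | {0}.
No further refinement is possible. Final partition (2 blocks): {2} | {0}.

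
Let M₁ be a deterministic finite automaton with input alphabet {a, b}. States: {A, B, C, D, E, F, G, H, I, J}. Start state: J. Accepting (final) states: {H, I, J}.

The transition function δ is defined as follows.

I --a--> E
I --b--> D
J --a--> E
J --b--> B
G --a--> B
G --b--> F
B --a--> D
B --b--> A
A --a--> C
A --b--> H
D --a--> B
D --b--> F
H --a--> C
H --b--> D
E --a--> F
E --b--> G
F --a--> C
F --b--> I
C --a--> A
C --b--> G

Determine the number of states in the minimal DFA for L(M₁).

All states are reachable from the start state.
Initial partition by acceptance: {H,I,J} | {A,B,C,D,E,F,G}.
On input b, block {A,B,C,D,E,F,G} splits into {B,C,D,E,G} and {A,F}.
Refine {B,C,D,E,G} on symbol a: members go to different blocks, giving {B,D,G} and {C,E}.
Stable partition: {H,I,J} | {B,D,G} | {A,F} | {C,E} — 4 equivalence classes.

4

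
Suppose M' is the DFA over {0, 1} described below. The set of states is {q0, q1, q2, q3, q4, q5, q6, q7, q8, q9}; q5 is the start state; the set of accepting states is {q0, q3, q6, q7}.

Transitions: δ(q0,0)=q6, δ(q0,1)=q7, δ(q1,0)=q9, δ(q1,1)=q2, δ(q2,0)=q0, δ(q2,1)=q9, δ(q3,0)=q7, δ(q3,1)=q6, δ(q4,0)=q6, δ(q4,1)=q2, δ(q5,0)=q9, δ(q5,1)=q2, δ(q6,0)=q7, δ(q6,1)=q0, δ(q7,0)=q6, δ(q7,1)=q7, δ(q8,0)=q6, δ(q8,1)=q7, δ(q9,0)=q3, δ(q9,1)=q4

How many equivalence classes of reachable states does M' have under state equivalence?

First remove the unreachable states {q1,q8}; 8 states remain.
P0 = {q0,q3,q6,q7} | {q2,q4,q5,q9}.
Refine {q2,q4,q5,q9} on symbol 0: members go to different blocks, giving {q2,q4,q9} and {q5}.
The partition is now stable with 3 blocks: {q0,q3,q6,q7} | {q2,q4,q9} | {q5}.

3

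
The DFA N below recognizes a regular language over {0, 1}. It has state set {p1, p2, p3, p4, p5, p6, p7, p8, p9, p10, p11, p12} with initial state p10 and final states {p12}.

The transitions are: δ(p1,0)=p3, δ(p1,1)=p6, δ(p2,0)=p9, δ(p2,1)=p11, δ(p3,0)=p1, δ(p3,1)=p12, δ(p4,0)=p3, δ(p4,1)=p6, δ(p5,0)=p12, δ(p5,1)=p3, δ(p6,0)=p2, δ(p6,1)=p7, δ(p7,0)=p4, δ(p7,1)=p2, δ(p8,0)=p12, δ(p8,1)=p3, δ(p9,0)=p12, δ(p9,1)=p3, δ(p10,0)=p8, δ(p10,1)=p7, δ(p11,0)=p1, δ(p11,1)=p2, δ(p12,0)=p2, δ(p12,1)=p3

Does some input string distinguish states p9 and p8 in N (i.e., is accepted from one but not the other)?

States {p5} cannot be reached from the start state, so discard them.
P0 = {p12} | {p1,p2,p3,p4,p6,p7,p8,p9,p10,p11}.
Split {p1,p2,p3,p4,p6,p7,p8,p9,p10,p11} by δ(·,0) → {p1,p2,p3,p4,p6,p7,p10,p11} and {p8,p9}.
Refine {p1,p2,p3,p4,p6,p7,p10,p11} on symbol 0: members go to different blocks, giving {p1,p3,p4,p6,p7,p11} and {p2,p10}.
On input 0, block {p1,p3,p4,p6,p7,p11} splits into {p1,p3,p4,p7,p11} and {p6}.
Refine {p1,p3,p4,p7,p11} on symbol 1: members go to different blocks, giving {p1,p4} and {p7,p11} and {p3}.
Stable partition: {p12} | {p1,p4} | {p8,p9} | {p2,p10} | {p6} | {p7,p11} | {p3} — 7 equivalence classes.
p9 and p8 lie in the same block of the stable partition, so they are equivalent — no string distinguishes them.

No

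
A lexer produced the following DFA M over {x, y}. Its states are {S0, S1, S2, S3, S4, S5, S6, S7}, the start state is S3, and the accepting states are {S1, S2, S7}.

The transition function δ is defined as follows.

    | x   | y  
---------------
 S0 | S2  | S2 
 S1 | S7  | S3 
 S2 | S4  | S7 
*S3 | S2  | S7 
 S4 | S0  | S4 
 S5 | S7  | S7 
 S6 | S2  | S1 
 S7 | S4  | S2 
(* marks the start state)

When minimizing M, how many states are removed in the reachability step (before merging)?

3

No path from S3 leads to S1, S5, S6; the other 5 states are all reachable.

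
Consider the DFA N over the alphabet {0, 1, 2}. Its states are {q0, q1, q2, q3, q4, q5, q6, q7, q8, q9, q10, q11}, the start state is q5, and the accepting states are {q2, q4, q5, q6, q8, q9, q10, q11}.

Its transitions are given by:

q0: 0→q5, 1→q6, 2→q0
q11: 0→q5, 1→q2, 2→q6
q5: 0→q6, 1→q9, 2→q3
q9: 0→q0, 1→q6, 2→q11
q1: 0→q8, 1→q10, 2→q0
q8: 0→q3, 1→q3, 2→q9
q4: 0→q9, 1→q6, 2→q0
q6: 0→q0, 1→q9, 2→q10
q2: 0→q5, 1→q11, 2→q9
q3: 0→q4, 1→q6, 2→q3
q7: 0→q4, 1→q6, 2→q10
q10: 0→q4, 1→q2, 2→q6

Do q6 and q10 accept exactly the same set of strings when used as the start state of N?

No

First remove the unreachable states {q1,q7,q8}; 9 states remain.
P0 = {q2,q4,q5,q6,q9,q10,q11} | {q0,q3}.
Split {q2,q4,q5,q6,q9,q10,q11} by δ(·,0) → {q2,q4,q5,q10,q11} and {q6,q9}.
On input 0, block {q2,q4,q5,q10,q11} splits into {q2,q10,q11} and {q4,q5}.
The partition is now stable with 4 blocks: {q2,q10,q11} | {q0,q3} | {q6,q9} | {q4,q5}.
q6 and q10 end up in different blocks, so they are distinguishable. For instance, the string '0' is accepted from only q10.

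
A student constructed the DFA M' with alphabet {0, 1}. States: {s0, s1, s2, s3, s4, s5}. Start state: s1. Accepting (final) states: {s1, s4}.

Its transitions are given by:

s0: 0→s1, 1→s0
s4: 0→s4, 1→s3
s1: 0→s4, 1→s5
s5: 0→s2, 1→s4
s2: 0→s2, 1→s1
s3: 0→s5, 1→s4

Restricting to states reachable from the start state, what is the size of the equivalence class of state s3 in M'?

3

Reachable states from the start: {s1,s2,s3,s4,s5}. Unreachable: {s0} — drop them.
P0 = {s1,s4} | {s2,s3,s5}.
Stable partition: {s1,s4} | {s2,s3,s5} — 2 equivalence classes.
State s3 belongs to the block {s2,s3,s5}, which has 3 states.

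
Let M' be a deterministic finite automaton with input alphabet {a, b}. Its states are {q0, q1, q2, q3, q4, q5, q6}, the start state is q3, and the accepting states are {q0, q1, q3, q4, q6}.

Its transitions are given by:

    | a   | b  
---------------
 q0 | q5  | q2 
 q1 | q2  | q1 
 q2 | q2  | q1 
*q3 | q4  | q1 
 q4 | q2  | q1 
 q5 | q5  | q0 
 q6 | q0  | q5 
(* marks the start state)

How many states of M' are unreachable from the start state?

Starting at q3 and following transitions, the reachable set is {q1, q2, q3, q4}. That leaves q0, q5, q6 unreachable — 3 in total.

3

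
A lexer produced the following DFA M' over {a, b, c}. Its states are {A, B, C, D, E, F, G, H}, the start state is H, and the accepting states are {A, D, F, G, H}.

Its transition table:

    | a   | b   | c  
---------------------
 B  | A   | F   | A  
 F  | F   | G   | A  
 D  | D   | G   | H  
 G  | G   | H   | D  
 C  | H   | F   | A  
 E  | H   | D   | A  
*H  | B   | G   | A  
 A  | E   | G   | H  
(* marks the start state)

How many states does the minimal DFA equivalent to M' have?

States {C} cannot be reached from the start state, so discard them.
P0 = {A,D,F,G,H} | {B,E}.
Refine {A,D,F,G,H} on symbol a: members go to different blocks, giving {D,F,G} and {A,H}.
Refine {D,F,G} on symbol b: members go to different blocks, giving {D,F} and {G}.
No further refinement is possible. Final partition (4 blocks): {D,F} | {B,E} | {A,H} | {G}.

4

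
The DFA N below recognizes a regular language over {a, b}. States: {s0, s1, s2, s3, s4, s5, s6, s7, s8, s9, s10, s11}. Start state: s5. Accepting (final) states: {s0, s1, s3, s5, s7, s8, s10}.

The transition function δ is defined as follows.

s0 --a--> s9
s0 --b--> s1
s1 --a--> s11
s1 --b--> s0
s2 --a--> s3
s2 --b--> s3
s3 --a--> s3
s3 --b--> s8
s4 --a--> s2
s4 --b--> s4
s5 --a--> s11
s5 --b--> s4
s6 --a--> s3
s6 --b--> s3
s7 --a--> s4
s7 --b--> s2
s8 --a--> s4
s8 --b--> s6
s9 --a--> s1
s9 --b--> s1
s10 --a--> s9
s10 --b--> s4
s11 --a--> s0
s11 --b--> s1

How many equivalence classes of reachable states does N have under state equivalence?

7

Reachable states from the start: {s0,s1,s2,s3,s4,s5,s6,s8,s9,s11}. Unreachable: {s7,s10} — drop them.
P0 = {s0,s1,s3,s5,s8} | {s2,s4,s6,s9,s11}.
Split {s0,s1,s3,s5,s8} by δ(·,a) → {s0,s1,s5,s8} and {s3}.
Split {s0,s1,s5,s8} by δ(·,b) → {s0,s1} and {s5,s8}.
On input a, block {s2,s4,s6,s9,s11} splits into {s2,s6} and {s9,s11} and {s4}.
Split {s5,s8} by δ(·,a) → {s5} and {s8}.
No further refinement is possible. Final partition (7 blocks): {s0,s1} | {s2,s6} | {s3} | {s5} | {s9,s11} | {s4} | {s8}.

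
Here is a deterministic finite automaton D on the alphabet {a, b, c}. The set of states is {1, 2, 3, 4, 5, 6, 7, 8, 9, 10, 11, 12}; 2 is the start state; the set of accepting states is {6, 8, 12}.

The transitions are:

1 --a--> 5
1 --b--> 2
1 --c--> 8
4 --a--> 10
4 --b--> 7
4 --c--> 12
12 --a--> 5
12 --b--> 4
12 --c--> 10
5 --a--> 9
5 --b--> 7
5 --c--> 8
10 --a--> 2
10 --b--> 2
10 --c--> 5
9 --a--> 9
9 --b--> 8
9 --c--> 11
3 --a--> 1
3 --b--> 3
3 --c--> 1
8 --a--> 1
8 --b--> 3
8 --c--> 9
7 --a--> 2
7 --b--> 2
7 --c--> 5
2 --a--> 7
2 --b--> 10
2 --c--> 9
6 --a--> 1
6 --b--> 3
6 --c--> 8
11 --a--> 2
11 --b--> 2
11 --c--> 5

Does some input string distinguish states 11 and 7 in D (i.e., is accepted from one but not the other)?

First remove the unreachable states {4,6,12}; 9 states remain.
P0 = {8} | {1,2,3,5,7,9,10,11}.
Refine {1,2,3,5,7,9,10,11} on symbol b: members go to different blocks, giving {1,2,3,5,7,10,11} and {9}.
On input a, block {1,2,3,5,7,10,11} splits into {1,2,3,7,10,11} and {5}.
Split {1,2,3,7,10,11} by δ(·,a) → {2,3,7,10,11} and {1}.
Split {2,3,7,10,11} by δ(·,a) → {2,7,10,11} and {3}.
On input c, block {2,7,10,11} splits into {7,10,11} and {2}.
The partition is now stable with 7 blocks: {8} | {7,10,11} | {9} | {5} | {1} | {3} | {2}.
11 and 7 lie in the same block of the stable partition, so they are equivalent — no string distinguishes them.

No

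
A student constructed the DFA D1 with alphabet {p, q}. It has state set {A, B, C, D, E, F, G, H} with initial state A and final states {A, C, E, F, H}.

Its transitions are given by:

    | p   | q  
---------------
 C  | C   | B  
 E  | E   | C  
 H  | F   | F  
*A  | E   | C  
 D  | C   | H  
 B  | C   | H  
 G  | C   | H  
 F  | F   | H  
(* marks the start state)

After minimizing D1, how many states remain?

4

First remove the unreachable states {D,G}; 6 states remain.
Start with accepting vs non-accepting: {A,C,E,F,H} | {B}.
Refine {A,C,E,F,H} on symbol q: members go to different blocks, giving {A,E,F,H} and {C}.
Refine {A,E,F,H} on symbol q: members go to different blocks, giving {A,E} and {F,H}.
No further refinement is possible. Final partition (4 blocks): {A,E} | {B} | {C} | {F,H}.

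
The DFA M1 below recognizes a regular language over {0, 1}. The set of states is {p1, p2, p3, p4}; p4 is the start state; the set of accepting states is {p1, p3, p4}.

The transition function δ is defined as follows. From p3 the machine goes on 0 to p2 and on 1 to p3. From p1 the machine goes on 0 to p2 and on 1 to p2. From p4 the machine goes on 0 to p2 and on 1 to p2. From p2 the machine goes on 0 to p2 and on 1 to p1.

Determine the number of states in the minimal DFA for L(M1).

Reachable states from the start: {p1,p2,p4}. Unreachable: {p3} — drop them.
Initial partition by acceptance: {p1,p4} | {p2}.
No further refinement is possible. Final partition (2 blocks): {p1,p4} | {p2}.

2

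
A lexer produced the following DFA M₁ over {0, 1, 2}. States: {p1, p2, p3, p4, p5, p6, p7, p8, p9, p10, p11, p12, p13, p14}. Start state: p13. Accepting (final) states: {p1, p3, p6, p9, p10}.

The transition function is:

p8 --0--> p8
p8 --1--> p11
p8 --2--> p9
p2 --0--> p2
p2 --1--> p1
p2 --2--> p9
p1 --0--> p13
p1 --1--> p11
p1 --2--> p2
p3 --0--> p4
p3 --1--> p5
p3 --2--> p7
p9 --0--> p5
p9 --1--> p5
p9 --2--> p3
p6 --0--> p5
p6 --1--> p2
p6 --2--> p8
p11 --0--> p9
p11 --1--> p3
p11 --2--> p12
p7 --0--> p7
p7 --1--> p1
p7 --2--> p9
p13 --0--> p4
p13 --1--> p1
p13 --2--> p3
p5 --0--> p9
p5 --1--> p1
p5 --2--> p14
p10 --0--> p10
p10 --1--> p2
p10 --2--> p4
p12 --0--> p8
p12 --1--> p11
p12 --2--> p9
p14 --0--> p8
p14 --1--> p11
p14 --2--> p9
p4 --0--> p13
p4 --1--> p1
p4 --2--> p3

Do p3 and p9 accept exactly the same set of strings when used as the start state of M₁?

No

States {p6,p10} cannot be reached from the start state, so discard them.
Start with accepting vs non-accepting: {p1,p3,p9} | {p2,p4,p5,p7,p8,p11,p12,p13,p14}.
Split {p1,p3,p9} by δ(·,2) → {p1,p3} and {p9}.
Split {p2,p4,p5,p7,p8,p11,p12,p13,p14} by δ(·,0) → {p2,p4,p7,p8,p12,p13,p14} and {p5,p11}.
Split {p2,p4,p7,p8,p12,p13,p14} by δ(·,1) → {p2,p4,p7,p13} and {p8,p12,p14}.
On input 2, block {p2,p4,p7,p13} splits into {p2,p7} and {p4,p13}.
No further refinement is possible. Final partition (6 blocks): {p1,p3} | {p2,p7} | {p9} | {p5,p11} | {p8,p12,p14} | {p4,p13}.
p3 and p9 end up in different blocks, so they are distinguishable. For instance, the string '2' is accepted from only p9.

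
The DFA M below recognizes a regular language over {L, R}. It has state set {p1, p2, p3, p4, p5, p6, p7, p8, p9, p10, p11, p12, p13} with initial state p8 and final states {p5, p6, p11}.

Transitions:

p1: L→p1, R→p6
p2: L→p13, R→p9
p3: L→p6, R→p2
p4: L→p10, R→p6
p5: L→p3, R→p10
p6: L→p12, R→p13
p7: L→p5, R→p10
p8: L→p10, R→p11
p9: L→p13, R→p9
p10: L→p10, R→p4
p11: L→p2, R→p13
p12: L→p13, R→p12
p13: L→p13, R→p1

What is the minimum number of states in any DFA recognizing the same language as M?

Reachable states from the start: {p1,p2,p4,p6,p8,p9,p10,p11,p12,p13}. Unreachable: {p3,p5,p7} — drop them.
Initial partition by acceptance: {p6,p11} | {p1,p2,p4,p8,p9,p10,p12,p13}.
Refine {p1,p2,p4,p8,p9,p10,p12,p13} on symbol R: members go to different blocks, giving {p2,p9,p10,p12,p13} and {p1,p4,p8}.
Split {p2,p9,p10,p12,p13} by δ(·,R) → {p2,p9,p12} and {p10,p13}.
Refine {p1,p4,p8} on symbol L: members go to different blocks, giving {p4,p8} and {p1}.
Split {p10,p13} by δ(·,R) → {p10} and {p13}.
Stable partition: {p6,p11} | {p2,p9,p12} | {p4,p8} | {p10} | {p1} | {p13} — 6 equivalence classes.

6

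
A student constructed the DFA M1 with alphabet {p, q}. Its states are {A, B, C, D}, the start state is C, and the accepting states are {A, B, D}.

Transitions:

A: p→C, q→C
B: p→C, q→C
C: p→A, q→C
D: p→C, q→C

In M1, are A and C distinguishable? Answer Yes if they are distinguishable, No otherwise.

Yes

Reachable states from the start: {A,C}. Unreachable: {B,D} — drop them.
Start with accepting vs non-accepting: {A} | {C}.
No further refinement is possible. Final partition (2 blocks): {A} | {C}.
A and C end up in different blocks, so they are distinguishable. For instance, the string 'ε' is accepted from only A.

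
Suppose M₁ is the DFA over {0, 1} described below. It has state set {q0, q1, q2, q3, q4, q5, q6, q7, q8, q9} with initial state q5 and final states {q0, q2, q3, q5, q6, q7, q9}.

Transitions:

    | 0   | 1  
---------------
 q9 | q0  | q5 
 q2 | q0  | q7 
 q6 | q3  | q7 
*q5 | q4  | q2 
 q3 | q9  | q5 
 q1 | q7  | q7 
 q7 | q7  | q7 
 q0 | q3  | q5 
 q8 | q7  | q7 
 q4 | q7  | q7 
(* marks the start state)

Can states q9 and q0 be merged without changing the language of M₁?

First remove the unreachable states {q1,q6,q8}; 7 states remain.
P0 = {q0,q2,q3,q5,q7,q9} | {q4}.
Refine {q0,q2,q3,q5,q7,q9} on symbol 0: members go to different blocks, giving {q0,q2,q3,q7,q9} and {q5}.
Refine {q0,q2,q3,q7,q9} on symbol 1: members go to different blocks, giving {q0,q3,q9} and {q2,q7}.
On input 0, block {q2,q7} splits into {q2} and {q7}.
The partition is now stable with 5 blocks: {q0,q3,q9} | {q4} | {q5} | {q2} | {q7}.
q9 and q0 lie in the same block of the stable partition, so they are equivalent — no string distinguishes them.

Yes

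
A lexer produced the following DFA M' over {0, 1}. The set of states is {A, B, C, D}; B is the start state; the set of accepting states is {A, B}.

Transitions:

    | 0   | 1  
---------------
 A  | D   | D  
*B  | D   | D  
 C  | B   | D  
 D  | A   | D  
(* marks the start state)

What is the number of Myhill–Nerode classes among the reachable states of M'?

Reachable states from the start: {A,B,D}. Unreachable: {C} — drop them.
Initial partition by acceptance: {A,B} | {D}.
Stable partition: {A,B} | {D} — 2 equivalence classes.

2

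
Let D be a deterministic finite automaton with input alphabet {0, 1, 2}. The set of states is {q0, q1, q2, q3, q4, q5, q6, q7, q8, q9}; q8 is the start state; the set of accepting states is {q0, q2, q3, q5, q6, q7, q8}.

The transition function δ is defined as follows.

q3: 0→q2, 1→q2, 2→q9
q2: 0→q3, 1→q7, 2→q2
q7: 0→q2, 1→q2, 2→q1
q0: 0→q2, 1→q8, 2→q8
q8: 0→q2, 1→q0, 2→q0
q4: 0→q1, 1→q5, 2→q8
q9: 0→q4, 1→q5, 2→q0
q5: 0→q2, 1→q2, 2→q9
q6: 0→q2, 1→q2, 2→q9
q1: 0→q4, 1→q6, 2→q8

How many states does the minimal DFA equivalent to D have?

Every state is reachable, so we keep all 10.
P0 = {q0,q2,q3,q5,q6,q7,q8} | {q1,q4,q9}.
Refine {q0,q2,q3,q5,q6,q7,q8} on symbol 2: members go to different blocks, giving {q3,q5,q6,q7} and {q0,q2,q8}.
On input 0, block {q0,q2,q8} splits into {q0,q8} and {q2}.
The partition is now stable with 4 blocks: {q3,q5,q6,q7} | {q1,q4,q9} | {q0,q8} | {q2}.

4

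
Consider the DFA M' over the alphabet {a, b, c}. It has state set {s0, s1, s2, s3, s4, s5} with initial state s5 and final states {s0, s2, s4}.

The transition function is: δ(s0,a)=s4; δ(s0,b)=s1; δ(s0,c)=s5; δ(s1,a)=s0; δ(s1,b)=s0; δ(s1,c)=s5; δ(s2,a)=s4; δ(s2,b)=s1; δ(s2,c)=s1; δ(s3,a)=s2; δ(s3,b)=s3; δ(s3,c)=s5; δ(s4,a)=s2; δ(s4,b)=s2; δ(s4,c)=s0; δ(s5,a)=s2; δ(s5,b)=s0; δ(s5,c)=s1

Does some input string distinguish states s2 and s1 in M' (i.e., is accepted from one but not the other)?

Yes

States {s3} cannot be reached from the start state, so discard them.
P0 = {s0,s2,s4} | {s1,s5}.
Split {s0,s2,s4} by δ(·,b) → {s0,s2} and {s4}.
No further refinement is possible. Final partition (3 blocks): {s0,s2} | {s1,s5} | {s4}.
s2 and s1 end up in different blocks, so they are distinguishable. For instance, the string 'ε' is accepted from only s2.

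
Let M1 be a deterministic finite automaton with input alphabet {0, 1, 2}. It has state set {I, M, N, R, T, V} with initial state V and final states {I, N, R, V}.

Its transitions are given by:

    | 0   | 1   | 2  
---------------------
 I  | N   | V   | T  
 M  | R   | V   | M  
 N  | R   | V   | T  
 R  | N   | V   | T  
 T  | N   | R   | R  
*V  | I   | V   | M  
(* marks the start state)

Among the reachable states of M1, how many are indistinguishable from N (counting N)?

All states are reachable from the start state.
P0 = {I,N,R,V} | {M,T}.
On input 2, block {M,T} splits into {M} and {T}.
Split {I,N,R,V} by δ(·,2) → {I,N,R} and {V}.
Stable partition: {I,N,R} | {M} | {T} | {V} — 4 equivalence classes.
The equivalence class containing N is {I,N,R}, of size 3.

3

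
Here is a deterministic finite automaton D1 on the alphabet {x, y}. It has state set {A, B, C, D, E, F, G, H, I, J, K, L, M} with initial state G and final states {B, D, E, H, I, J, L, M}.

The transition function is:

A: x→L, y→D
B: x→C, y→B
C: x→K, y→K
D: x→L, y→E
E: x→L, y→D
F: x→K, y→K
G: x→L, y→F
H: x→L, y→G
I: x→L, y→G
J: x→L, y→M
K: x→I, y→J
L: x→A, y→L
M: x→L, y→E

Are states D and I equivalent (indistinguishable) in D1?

Reachable states from the start: {A,D,E,F,G,I,J,K,L,M}. Unreachable: {B,C,H} — drop them.
Initial partition by acceptance: {D,E,I,J,L,M} | {A,F,G,K}.
Split {D,E,I,J,L,M} by δ(·,x) → {D,E,I,J,M} and {L}.
Split {D,E,I,J,M} by δ(·,y) → {D,E,J,M} and {I}.
Refine {A,F,G,K} on symbol x: members go to different blocks, giving {A,G} and {F} and {K}.
On input y, block {A,G} splits into {A} and {G}.
The partition is now stable with 7 blocks: {D,E,J,M} | {A} | {L} | {I} | {F} | {K} | {G}.
D and I end up in different blocks, so they are distinguishable. For instance, the string 'y' is accepted from only D.

No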